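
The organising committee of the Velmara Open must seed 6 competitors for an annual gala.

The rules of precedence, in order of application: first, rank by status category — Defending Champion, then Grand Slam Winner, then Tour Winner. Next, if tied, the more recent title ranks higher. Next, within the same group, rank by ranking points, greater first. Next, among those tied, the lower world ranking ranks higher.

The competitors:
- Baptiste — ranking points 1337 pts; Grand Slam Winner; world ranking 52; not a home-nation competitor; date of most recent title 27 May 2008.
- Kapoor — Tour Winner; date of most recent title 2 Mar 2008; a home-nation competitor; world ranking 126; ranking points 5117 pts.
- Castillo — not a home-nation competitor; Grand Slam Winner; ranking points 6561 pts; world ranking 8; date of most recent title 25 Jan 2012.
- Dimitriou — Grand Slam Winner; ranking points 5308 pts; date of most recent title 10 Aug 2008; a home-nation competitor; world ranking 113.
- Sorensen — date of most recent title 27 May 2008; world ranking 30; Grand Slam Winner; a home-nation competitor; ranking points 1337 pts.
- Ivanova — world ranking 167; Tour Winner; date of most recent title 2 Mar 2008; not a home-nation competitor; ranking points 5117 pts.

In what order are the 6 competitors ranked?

By status category: Castillo, Dimitriou, Sorensen and Baptiste (Grand Slam Winner); then Kapoor and Ivanova (Tour Winner).
Among Castillo, Dimitriou, Sorensen and Baptiste, by date of most recent title (later first): Castillo (25 Jan 2012) before Dimitriou (10 Aug 2008) before Sorensen and Baptiste (27 May 2008).
Sorensen and Baptiste both have ranking points 1337 pts, so the next rule applies.
Among Sorensen and Baptiste, by world ranking (lower first): Sorensen (30) before Baptiste (52).
Kapoor and Ivanova both have date of most recent title 2 Mar 2008, so the next rule applies.
Kapoor and Ivanova both have ranking points 5117 pts, so the next rule applies.
Among Kapoor and Ivanova, by world ranking (lower first): Kapoor (126) before Ivanova (167).
Full order: Castillo, Dimitriou, Sorensen, Baptiste, Kapoor, Ivanova.

Castillo, Dimitriou, Sorensen, Baptiste, Kapoor, Ivanova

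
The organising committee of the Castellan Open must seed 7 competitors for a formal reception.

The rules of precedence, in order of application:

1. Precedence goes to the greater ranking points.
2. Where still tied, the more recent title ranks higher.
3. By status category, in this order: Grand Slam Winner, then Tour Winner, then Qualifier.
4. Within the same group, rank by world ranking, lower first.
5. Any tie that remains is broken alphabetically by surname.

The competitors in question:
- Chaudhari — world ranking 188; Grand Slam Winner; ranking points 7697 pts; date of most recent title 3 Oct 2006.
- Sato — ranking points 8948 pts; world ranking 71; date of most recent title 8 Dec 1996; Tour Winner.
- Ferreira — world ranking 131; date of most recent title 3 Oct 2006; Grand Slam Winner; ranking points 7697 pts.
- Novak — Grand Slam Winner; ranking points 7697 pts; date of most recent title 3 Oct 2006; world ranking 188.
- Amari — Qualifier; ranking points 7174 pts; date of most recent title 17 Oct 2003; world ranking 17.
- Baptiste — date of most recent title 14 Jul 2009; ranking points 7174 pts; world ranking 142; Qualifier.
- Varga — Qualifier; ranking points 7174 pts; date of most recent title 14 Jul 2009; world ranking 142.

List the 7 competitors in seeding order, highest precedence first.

Sato, Ferreira, Chaudhari, Novak, Baptiste, Varga, Amari

By ranking points (higher first): Sato (8948 pts); then Ferreira, Chaudhari and Novak (each 7697 pts); then Baptiste, Varga and Amari (each 7174 pts).
Ferreira, Chaudhari and Novak all have date of most recent title 3 Oct 2006, so the next rule applies.
Ferreira, Chaudhari and Novak are each Grand Slam Winner, so the next rule applies.
Among Ferreira, Chaudhari and Novak, by world ranking (lower first): Ferreira (131) before Chaudhari and Novak (188).
Among Chaudhari and Novak, alphabetically by surname: Chaudhari before Novak.
Among Baptiste, Varga and Amari, by date of most recent title (later first): Baptiste and Varga (14 Jul 2009) before Amari (17 Oct 2003).
Baptiste and Varga are each Qualifier, so the next rule applies.
Baptiste and Varga both have world ranking 142, so the next rule applies.
Among Baptiste and Varga, alphabetically by surname: Baptiste before Varga.
Full order: Sato, Ferreira, Chaudhari, Novak, Baptiste, Varga, Amari.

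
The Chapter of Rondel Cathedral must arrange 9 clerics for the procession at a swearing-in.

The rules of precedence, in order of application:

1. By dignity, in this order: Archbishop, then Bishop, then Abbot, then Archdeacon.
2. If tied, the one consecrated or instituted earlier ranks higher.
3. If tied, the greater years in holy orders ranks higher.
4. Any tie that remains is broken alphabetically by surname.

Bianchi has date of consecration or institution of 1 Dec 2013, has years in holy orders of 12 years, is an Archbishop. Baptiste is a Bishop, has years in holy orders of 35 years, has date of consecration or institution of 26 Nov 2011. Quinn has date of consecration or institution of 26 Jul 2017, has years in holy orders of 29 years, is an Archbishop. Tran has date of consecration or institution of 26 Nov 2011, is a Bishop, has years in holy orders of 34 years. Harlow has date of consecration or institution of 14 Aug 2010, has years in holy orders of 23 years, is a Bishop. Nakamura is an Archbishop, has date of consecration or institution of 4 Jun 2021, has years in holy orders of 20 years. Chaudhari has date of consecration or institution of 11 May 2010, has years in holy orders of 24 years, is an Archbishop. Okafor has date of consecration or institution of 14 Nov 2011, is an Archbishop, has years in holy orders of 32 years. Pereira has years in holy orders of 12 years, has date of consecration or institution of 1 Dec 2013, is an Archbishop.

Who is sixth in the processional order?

By dignity: Chaudhari, Okafor, Bianchi, Pereira, Quinn and Nakamura (Archbishop); then Harlow, Baptiste and Tran (Bishop).
Among Chaudhari, Okafor, Bianchi, Pereira, Quinn and Nakamura, by date of consecration or institution (earlier first): Chaudhari (11 May 2010) before Okafor (14 Nov 2011) before Bianchi and Pereira (1 Dec 2013) before Quinn (26 Jul 2017) before Nakamura (4 Jun 2021).
Bianchi and Pereira both have years in holy orders 12 years, so the next rule applies.
Among Bianchi and Pereira, alphabetically by surname: Bianchi before Pereira.
Among Harlow, Baptiste and Tran, by date of consecration or institution (earlier first): Harlow (14 Aug 2010) before Baptiste and Tran (26 Nov 2011).
Among Baptiste and Tran, by years in holy orders (higher first): Baptiste (35 years) before Tran (34 years).
Order: Chaudhari, Okafor, Bianchi, Pereira, Quinn, Nakamura, Harlow, Baptiste, Tran.

Nakamura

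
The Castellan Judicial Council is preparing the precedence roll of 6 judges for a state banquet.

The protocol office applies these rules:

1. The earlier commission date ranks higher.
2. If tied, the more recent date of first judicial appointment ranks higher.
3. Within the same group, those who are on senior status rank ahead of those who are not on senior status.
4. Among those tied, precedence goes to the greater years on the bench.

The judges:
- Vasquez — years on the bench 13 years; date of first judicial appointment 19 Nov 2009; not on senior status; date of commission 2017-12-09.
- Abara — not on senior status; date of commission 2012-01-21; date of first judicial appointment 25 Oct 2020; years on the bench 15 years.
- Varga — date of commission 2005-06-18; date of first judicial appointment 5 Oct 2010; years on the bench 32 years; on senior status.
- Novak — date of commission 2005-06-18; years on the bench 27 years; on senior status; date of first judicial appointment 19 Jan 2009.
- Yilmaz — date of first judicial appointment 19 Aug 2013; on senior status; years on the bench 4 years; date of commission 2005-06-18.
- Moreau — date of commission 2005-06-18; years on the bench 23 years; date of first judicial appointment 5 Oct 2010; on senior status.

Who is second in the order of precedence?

By date of commission (earlier first): Yilmaz, Varga, Moreau and Novak (each 2005-06-18); then Abara (2012-01-21); then Vasquez (2017-12-09).
Among Yilmaz, Varga, Moreau and Novak, by date of first judicial appointment (later first): Yilmaz (19 Aug 2013) before Varga and Moreau (5 Oct 2010) before Novak (19 Jan 2009).
Varga and Moreau are each on senior status, so the next rule applies.
Among Varga and Moreau, by years on the bench (higher first): Varga (32 years) before Moreau (23 years).
Order: Yilmaz, Varga, Moreau, Novak, Abara, Vasquez.

Varga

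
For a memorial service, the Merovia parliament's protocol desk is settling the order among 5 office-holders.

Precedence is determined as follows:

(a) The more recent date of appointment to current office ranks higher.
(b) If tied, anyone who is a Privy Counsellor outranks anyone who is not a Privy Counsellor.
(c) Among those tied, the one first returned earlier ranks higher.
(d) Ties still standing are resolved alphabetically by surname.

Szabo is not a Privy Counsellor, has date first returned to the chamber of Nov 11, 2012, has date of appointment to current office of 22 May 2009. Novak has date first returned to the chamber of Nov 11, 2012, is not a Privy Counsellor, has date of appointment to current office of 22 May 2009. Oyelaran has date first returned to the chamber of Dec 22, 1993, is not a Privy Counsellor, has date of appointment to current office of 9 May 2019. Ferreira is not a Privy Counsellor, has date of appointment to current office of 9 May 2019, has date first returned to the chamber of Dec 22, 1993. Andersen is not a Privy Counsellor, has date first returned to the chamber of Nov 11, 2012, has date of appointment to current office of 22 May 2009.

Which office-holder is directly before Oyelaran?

Ferreira

By date of appointment to current office (later first): Ferreira and Oyelaran (both 9 May 2019); then Andersen, Novak and Szabo (each 22 May 2009).
Ferreira and Oyelaran are each not a Privy Counsellor, so the next rule applies.
Ferreira and Oyelaran both have date first returned to the chamber Dec 22, 1993, so the next rule applies.
Among Ferreira and Oyelaran, alphabetically by surname: Ferreira before Oyelaran.
Andersen, Novak and Szabo are each not a Privy Counsellor, so the next rule applies.
Andersen, Novak and Szabo all have date first returned to the chamber Nov 11, 2012, so the next rule applies.
Among Andersen, Novak and Szabo, alphabetically by surname: Andersen before Novak before Szabo.
Order: Ferreira, Oyelaran, Andersen, Novak, Szabo.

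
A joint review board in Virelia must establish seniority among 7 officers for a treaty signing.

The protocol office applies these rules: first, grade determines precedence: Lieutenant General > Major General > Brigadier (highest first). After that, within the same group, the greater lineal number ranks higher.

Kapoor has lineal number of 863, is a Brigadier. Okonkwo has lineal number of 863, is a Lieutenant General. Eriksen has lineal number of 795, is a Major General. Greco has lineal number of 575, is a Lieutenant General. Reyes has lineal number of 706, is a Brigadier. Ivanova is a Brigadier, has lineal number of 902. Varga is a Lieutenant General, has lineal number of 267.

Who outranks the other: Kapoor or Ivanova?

By grade: Okonkwo, Greco and Varga (Lieutenant General); then Eriksen (Major General); then Ivanova, Kapoor and Reyes (Brigadier).
Among Okonkwo, Greco and Varga, by lineal number (higher first): Okonkwo (863) before Greco (575) before Varga (267).
Among Ivanova, Kapoor and Reyes, by lineal number (higher first): Ivanova (902) before Kapoor (863) before Reyes (706).
So Ivanova takes precedence.

Ivanova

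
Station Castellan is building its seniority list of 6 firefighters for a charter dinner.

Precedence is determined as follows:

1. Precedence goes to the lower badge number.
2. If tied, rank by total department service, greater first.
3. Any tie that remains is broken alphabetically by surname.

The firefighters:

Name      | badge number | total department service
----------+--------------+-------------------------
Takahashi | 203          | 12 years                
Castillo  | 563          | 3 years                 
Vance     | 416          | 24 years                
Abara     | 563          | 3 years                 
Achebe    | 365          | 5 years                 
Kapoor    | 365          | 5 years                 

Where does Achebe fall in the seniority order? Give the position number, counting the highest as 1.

By badge number (lower first): Takahashi (203); then Achebe and Kapoor (both 365); then Vance (416); then Abara and Castillo (both 563).
Achebe and Kapoor both have total department service 5 years, so the next rule applies.
Among Achebe and Kapoor, alphabetically by surname: Achebe before Kapoor.
Abara and Castillo both have total department service 3 years, so the next rule applies.
Among Abara and Castillo, alphabetically by surname: Abara before Castillo.
Order: Takahashi, Achebe, Kapoor, Vance, Abara, Castillo. So position 2.

2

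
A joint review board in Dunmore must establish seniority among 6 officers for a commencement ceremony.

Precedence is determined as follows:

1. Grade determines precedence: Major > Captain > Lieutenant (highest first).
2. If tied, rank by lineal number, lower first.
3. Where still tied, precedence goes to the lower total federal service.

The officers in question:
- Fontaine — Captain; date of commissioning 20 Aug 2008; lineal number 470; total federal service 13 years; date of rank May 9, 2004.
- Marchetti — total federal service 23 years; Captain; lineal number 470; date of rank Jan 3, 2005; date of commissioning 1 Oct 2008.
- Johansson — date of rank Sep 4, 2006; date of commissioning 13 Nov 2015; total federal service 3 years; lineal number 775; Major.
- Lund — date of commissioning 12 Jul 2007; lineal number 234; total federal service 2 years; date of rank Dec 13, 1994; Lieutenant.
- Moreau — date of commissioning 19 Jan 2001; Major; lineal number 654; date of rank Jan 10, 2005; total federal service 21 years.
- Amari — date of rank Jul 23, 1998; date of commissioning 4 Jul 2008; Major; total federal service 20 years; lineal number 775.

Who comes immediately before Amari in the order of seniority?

By grade: Moreau, Johansson and Amari (Major); then Fontaine and Marchetti (Captain); then Lund (Lieutenant).
Among Moreau, Johansson and Amari, by lineal number (lower first): Moreau (654) before Johansson and Amari (775).
Among Johansson and Amari, by total federal service (lower first): Johansson (3 years) before Amari (20 years).
Fontaine and Marchetti both have lineal number 470, so the next rule applies.
Among Fontaine and Marchetti, by total federal service (lower first): Fontaine (13 years) before Marchetti (23 years).
Order: Moreau, Johansson, Amari, Fontaine, Marchetti, Lund.

Johansson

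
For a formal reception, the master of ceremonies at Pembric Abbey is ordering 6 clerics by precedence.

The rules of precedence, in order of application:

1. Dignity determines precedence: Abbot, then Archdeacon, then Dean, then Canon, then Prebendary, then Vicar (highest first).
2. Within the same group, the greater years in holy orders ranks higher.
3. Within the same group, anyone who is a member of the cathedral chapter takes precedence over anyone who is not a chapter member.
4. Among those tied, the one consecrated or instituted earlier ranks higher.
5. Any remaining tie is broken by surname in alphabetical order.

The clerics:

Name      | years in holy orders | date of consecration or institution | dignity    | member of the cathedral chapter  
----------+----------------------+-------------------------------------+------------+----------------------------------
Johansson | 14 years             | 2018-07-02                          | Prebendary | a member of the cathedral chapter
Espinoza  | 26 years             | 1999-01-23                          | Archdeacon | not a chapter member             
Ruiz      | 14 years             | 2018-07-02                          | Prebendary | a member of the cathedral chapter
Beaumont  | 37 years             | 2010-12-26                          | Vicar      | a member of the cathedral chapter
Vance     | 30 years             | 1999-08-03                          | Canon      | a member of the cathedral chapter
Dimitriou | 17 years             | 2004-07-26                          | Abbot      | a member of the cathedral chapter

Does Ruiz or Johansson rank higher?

Johansson

By dignity: Dimitriou (Abbot); then Espinoza (Archdeacon); then Vance (Canon); then Johansson and Ruiz (Prebendary); then Beaumont (Vicar).
Johansson and Ruiz both have years in holy orders 14 years, so the next rule applies.
Johansson and Ruiz are each a member of the cathedral chapter, so the next rule applies.
Johansson and Ruiz both have date of consecration or institution 2018-07-02, so the next rule applies.
Among Johansson and Ruiz, alphabetically by surname: Johansson before Ruiz.
So Johansson takes precedence.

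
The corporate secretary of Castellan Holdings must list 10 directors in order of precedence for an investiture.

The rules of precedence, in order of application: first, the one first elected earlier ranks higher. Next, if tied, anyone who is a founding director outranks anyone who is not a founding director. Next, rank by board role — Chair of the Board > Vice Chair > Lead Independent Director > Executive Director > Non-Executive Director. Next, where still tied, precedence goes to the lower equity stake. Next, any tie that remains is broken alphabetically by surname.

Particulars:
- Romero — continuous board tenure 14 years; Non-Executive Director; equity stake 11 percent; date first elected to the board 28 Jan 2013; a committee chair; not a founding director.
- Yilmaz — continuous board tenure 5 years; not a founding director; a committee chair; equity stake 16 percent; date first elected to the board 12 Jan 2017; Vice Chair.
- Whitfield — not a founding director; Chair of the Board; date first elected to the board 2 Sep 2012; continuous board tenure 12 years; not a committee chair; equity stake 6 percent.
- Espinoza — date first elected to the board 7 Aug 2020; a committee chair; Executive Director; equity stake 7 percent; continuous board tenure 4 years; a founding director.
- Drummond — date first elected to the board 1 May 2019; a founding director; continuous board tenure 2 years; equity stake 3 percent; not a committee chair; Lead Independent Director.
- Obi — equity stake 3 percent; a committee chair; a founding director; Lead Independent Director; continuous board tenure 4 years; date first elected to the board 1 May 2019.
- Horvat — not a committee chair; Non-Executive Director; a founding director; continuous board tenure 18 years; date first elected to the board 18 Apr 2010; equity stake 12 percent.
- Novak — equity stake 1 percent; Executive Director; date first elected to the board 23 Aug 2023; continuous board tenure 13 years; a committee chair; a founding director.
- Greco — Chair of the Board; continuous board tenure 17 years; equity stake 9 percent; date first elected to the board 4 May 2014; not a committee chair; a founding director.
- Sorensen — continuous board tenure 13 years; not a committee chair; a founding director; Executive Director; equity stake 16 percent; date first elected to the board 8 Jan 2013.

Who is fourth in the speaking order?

Romero

By date first elected to the board (earlier first): Horvat (18 Apr 2010); then Whitfield (2 Sep 2012); then Sorensen (8 Jan 2013); then Romero (28 Jan 2013); then Greco (4 May 2014); then Yilmaz (12 Jan 2017); then Drummond and Obi (both 1 May 2019); then Espinoza (7 Aug 2020); then Novak (23 Aug 2023).
Drummond and Obi are each a founding director, so the next rule applies.
Drummond and Obi are each Lead Independent Director, so the next rule applies.
Drummond and Obi both have equity stake 3 percent, so the next rule applies.
Among Drummond and Obi, alphabetically by surname: Drummond before Obi.
Order: Horvat, Whitfield, Sorensen, Romero, Greco, Yilmaz, Drummond, Obi, Espinoza, Novak.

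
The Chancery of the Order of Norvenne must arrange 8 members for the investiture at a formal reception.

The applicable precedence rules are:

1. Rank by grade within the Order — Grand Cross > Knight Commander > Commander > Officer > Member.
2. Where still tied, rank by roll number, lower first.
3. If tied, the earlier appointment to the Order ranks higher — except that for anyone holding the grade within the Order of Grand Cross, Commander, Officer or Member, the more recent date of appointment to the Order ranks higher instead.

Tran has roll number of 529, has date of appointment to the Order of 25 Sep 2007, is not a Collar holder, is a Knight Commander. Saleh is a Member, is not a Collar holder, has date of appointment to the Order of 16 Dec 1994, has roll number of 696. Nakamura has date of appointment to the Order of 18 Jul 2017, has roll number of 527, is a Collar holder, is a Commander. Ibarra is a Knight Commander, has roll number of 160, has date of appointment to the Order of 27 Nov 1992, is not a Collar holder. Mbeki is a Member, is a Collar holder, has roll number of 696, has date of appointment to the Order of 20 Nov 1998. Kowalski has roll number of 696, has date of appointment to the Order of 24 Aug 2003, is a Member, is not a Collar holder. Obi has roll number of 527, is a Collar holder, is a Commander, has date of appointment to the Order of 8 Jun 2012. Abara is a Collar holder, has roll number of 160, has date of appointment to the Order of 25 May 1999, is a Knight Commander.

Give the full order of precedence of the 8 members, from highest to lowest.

By grade within the Order: Ibarra, Abara and Tran (Knight Commander); then Nakamura and Obi (Commander); then Kowalski, Mbeki and Saleh (Member).
Among Ibarra, Abara and Tran, by roll number (lower first): Ibarra and Abara (160) before Tran (529).
Among Ibarra and Abara, by date of appointment to the Order (earlier first): Ibarra (27 Nov 1992) before Abara (25 May 1999).
Nakamura and Obi both have roll number 527, so the next rule applies.
Among Nakamura and Obi, by date of appointment to the Order (later first) (reversed rule for this group): Nakamura (18 Jul 2017) before Obi (8 Jun 2012).
Kowalski, Mbeki and Saleh all have roll number 696, so the next rule applies.
Among Kowalski, Mbeki and Saleh, by date of appointment to the Order (later first) (reversed rule for this group): Kowalski (24 Aug 2003) before Mbeki (20 Nov 1998) before Saleh (16 Dec 1994).
Full order: Ibarra, Abara, Tran, Nakamura, Obi, Kowalski, Mbeki, Saleh.

Ibarra, Abara, Tran, Nakamura, Obi, Kowalski, Mbeki, Saleh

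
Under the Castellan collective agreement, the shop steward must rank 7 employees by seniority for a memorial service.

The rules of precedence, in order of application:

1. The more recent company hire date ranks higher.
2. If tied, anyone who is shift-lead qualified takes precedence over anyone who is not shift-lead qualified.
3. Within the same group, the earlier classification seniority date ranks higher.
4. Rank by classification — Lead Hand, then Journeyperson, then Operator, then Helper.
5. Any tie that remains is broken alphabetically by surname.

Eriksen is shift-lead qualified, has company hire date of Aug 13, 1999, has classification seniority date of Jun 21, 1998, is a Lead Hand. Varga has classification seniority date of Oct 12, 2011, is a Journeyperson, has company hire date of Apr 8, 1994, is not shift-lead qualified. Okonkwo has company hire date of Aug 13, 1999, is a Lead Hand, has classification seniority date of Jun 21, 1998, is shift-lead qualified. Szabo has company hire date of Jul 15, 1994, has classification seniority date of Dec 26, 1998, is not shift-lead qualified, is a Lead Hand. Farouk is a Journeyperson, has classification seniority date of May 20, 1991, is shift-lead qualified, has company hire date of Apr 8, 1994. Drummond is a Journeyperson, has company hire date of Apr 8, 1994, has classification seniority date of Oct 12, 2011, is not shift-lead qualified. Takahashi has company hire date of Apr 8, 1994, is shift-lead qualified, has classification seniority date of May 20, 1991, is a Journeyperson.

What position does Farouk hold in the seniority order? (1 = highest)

4

By company hire date (later first): Eriksen and Okonkwo (both Aug 13, 1999); then Szabo (Jul 15, 1994); then Farouk, Takahashi, Drummond and Varga (each Apr 8, 1994).
Eriksen and Okonkwo are each shift-lead qualified, so the next rule applies.
Eriksen and Okonkwo both have classification seniority date Jun 21, 1998, so the next rule applies.
Eriksen and Okonkwo are each Lead Hand, so the next rule applies.
Among Eriksen and Okonkwo, alphabetically by surname: Eriksen before Okonkwo.
Among Farouk, Takahashi, Drummond and Varga, shift-lead qualified before not shift-lead qualified: Farouk and Takahashi (shift-lead qualified) before Drummond and Varga (not shift-lead qualified).
Farouk and Takahashi both have classification seniority date May 20, 1991, so the next rule applies.
Farouk and Takahashi are each Journeyperson, so the next rule applies.
Among Farouk and Takahashi, alphabetically by surname: Farouk before Takahashi.
Drummond and Varga both have classification seniority date Oct 12, 2011, so the next rule applies.
Drummond and Varga are each Journeyperson, so the next rule applies.
Among Drummond and Varga, alphabetically by surname: Drummond before Varga.
Order: Eriksen, Okonkwo, Szabo, Farouk, Takahashi, Drummond, Varga. So position 4.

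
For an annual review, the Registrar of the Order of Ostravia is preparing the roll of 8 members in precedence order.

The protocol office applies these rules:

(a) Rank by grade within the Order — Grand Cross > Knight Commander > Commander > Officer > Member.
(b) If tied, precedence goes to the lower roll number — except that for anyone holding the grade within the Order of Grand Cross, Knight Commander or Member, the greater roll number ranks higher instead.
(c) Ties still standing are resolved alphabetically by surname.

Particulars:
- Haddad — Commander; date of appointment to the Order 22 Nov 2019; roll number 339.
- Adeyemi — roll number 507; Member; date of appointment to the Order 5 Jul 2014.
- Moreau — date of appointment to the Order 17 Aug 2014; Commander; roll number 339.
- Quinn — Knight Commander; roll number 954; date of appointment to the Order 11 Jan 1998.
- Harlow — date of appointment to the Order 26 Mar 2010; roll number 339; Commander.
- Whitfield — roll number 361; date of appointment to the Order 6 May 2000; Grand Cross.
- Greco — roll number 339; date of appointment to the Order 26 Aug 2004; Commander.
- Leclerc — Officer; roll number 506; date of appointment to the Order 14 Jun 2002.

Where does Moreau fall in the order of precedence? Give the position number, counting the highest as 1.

6

By grade within the Order: Whitfield (Grand Cross); then Quinn (Knight Commander); then Greco, Haddad, Harlow and Moreau (Commander); then Leclerc (Officer); then Adeyemi (Member).
Greco, Haddad, Harlow and Moreau all have roll number 339, so the next rule applies.
Among Greco, Haddad, Harlow and Moreau, alphabetically by surname: Greco before Haddad before Harlow before Moreau.
Order: Whitfield, Quinn, Greco, Haddad, Harlow, Moreau, Leclerc, Adeyemi. So position 6.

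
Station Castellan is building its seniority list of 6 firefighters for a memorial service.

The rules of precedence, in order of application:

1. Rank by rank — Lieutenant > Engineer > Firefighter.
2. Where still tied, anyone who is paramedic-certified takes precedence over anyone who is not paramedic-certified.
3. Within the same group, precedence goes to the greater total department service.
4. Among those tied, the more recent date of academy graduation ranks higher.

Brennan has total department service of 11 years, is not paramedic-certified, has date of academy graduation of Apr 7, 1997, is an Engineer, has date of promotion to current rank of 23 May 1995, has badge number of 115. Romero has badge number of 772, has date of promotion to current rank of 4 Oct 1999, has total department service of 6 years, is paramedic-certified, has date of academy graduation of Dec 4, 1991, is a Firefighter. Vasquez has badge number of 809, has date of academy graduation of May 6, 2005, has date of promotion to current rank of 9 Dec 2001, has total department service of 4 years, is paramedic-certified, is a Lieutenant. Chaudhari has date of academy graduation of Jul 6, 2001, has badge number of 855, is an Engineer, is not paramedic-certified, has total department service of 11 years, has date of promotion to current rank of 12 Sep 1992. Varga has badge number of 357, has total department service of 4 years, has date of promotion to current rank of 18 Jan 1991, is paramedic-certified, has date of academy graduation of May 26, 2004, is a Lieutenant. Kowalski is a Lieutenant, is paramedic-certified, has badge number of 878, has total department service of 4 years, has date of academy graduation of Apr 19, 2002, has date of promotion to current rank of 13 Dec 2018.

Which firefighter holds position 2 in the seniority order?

Varga

By rank: Vasquez, Varga and Kowalski (Lieutenant); then Chaudhari and Brennan (Engineer); then Romero (Firefighter).
Vasquez, Varga and Kowalski are each paramedic-certified, so the next rule applies.
Vasquez, Varga and Kowalski all have total department service 4 years, so the next rule applies.
Among Vasquez, Varga and Kowalski, by date of academy graduation (later first): Vasquez (May 6, 2005) before Varga (May 26, 2004) before Kowalski (Apr 19, 2002).
Chaudhari and Brennan are each not paramedic-certified, so the next rule applies.
Chaudhari and Brennan both have total department service 11 years, so the next rule applies.
Among Chaudhari and Brennan, by date of academy graduation (later first): Chaudhari (Jul 6, 2001) before Brennan (Apr 7, 1997).
Order: Vasquez, Varga, Kowalski, Chaudhari, Brennan, Romero.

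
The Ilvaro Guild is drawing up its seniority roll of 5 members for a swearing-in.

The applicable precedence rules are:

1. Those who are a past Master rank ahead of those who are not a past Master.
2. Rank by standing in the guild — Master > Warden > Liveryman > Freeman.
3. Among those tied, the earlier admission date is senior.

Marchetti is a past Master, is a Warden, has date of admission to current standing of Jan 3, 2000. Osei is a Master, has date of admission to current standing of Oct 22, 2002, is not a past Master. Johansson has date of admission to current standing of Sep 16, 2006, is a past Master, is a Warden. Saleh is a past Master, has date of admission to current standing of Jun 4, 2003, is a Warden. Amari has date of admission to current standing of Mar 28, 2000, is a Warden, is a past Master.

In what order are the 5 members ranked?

By the first rule: Marchetti, Amari, Saleh and Johansson (each a past Master); then Osei (not a past Master).
Marchetti, Amari, Saleh and Johansson are each Warden, so the next rule applies.
Among Marchetti, Amari, Saleh and Johansson, by date of admission to current standing (earlier first): Marchetti (Jan 3, 2000) before Amari (Mar 28, 2000) before Saleh (Jun 4, 2003) before Johansson (Sep 16, 2006).
Full order: Marchetti, Amari, Saleh, Johansson, Osei.

Marchetti, Amari, Saleh, Johansson, Osei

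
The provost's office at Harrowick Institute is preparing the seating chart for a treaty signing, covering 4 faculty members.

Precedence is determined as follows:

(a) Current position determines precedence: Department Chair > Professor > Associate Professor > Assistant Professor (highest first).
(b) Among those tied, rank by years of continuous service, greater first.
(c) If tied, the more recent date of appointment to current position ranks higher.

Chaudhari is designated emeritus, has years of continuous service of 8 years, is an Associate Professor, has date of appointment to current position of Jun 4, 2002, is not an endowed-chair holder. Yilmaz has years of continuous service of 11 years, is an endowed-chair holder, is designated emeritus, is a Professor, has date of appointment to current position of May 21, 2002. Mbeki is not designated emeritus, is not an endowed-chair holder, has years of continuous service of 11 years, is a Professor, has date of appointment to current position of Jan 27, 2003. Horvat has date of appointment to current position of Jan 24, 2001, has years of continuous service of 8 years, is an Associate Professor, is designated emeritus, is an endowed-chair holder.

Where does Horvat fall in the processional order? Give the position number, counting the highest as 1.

4

By current position: Mbeki and Yilmaz (Professor); then Chaudhari and Horvat (Associate Professor).
Mbeki and Yilmaz both have years of continuous service 11 years, so the next rule applies.
Among Mbeki and Yilmaz, by date of appointment to current position (later first): Mbeki (Jan 27, 2003) before Yilmaz (May 21, 2002).
Chaudhari and Horvat both have years of continuous service 8 years, so the next rule applies.
Among Chaudhari and Horvat, by date of appointment to current position (later first): Chaudhari (Jun 4, 2002) before Horvat (Jan 24, 2001).
Order: Mbeki, Yilmaz, Chaudhari, Horvat. So position 4.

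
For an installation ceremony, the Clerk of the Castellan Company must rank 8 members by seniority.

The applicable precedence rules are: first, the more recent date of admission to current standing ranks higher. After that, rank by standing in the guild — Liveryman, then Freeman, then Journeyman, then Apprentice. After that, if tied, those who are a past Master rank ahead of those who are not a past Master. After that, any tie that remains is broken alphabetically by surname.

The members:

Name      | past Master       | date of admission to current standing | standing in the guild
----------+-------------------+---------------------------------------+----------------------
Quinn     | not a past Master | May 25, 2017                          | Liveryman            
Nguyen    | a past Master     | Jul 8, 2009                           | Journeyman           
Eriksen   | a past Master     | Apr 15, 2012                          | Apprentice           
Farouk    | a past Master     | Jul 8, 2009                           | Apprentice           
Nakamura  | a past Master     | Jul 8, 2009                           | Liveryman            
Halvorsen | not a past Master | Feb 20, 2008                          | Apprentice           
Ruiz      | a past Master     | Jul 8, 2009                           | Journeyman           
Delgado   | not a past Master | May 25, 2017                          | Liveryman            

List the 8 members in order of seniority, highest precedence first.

By date of admission to current standing (later first): Delgado and Quinn (both May 25, 2017); then Eriksen (Apr 15, 2012); then Nakamura, Nguyen, Ruiz and Farouk (each Jul 8, 2009); then Halvorsen (Feb 20, 2008).
Delgado and Quinn are each Liveryman, so the next rule applies.
Delgado and Quinn are each not a past Master, so the next rule applies.
Among Delgado and Quinn, alphabetically by surname: Delgado before Quinn.
Among Nakamura, Nguyen, Ruiz and Farouk, by standing in the guild: Nakamura (Liveryman) before Nguyen and Ruiz (Journeyman) before Farouk (Apprentice).
Nguyen and Ruiz are each a past Master, so the next rule applies.
Among Nguyen and Ruiz, alphabetically by surname: Nguyen before Ruiz.
Full order: Delgado, Quinn, Eriksen, Nakamura, Nguyen, Ruiz, Farouk, Halvorsen.

Delgado, Quinn, Eriksen, Nakamura, Nguyen, Ruiz, Farouk, Halvorsen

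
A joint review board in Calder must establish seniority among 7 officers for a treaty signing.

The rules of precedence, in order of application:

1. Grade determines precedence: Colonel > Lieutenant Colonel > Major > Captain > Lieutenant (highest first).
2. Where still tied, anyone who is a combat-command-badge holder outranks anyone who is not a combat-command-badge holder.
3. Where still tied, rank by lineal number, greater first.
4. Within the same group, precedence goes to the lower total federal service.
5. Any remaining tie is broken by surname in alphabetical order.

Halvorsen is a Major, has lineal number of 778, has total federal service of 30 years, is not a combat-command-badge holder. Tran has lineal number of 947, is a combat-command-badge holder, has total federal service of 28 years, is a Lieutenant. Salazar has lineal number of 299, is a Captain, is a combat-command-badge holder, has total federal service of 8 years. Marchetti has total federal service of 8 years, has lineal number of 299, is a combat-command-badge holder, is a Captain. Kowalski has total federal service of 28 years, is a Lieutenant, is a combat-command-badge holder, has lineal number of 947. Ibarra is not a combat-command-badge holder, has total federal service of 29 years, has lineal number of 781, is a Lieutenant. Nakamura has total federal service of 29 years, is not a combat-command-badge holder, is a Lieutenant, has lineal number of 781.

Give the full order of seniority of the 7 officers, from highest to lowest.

Halvorsen, Marchetti, Salazar, Kowalski, Tran, Ibarra, Nakamura

By grade: Halvorsen (Major); then Marchetti and Salazar (Captain); then Kowalski, Tran, Ibarra and Nakamura (Lieutenant).
Marchetti and Salazar are each a combat-command-badge holder, so the next rule applies.
Marchetti and Salazar both have lineal number 299, so the next rule applies.
Marchetti and Salazar both have total federal service 8 years, so the next rule applies.
Among Marchetti and Salazar, alphabetically by surname: Marchetti before Salazar.
Among Kowalski, Tran, Ibarra and Nakamura, a combat-command-badge holder before not a combat-command-badge holder: Kowalski and Tran (a combat-command-badge holder) before Ibarra and Nakamura (not a combat-command-badge holder).
Kowalski and Tran both have lineal number 947, so the next rule applies.
Kowalski and Tran both have total federal service 28 years, so the next rule applies.
Among Kowalski and Tran, alphabetically by surname: Kowalski before Tran.
Ibarra and Nakamura both have lineal number 781, so the next rule applies.
Ibarra and Nakamura both have total federal service 29 years, so the next rule applies.
Among Ibarra and Nakamura, alphabetically by surname: Ibarra before Nakamura.
Full order: Halvorsen, Marchetti, Salazar, Kowalski, Tran, Ibarra, Nakamura.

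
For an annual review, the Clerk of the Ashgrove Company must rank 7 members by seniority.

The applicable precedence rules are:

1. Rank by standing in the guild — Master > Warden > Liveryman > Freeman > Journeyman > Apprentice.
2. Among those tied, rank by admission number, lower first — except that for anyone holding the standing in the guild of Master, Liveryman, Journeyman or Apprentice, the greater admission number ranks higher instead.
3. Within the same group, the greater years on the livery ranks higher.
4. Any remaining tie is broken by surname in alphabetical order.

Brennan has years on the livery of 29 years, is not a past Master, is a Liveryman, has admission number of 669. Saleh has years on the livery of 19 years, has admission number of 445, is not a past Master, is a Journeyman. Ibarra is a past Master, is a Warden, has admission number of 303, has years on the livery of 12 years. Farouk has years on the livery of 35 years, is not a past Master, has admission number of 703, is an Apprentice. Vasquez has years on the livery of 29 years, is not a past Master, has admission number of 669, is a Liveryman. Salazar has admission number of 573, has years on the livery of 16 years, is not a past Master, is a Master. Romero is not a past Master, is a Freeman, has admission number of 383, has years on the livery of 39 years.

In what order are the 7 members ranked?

By standing in the guild: Salazar (Master); then Ibarra (Warden); then Brennan and Vasquez (Liveryman); then Romero (Freeman); then Saleh (Journeyman); then Farouk (Apprentice).
Brennan and Vasquez both have admission number 669, so the next rule applies.
Brennan and Vasquez both have years on the livery 29 years, so the next rule applies.
Among Brennan and Vasquez, alphabetically by surname: Brennan before Vasquez.
Full order: Salazar, Ibarra, Brennan, Vasquez, Romero, Saleh, Farouk.

Salazar, Ibarra, Brennan, Vasquez, Romero, Saleh, Farouk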